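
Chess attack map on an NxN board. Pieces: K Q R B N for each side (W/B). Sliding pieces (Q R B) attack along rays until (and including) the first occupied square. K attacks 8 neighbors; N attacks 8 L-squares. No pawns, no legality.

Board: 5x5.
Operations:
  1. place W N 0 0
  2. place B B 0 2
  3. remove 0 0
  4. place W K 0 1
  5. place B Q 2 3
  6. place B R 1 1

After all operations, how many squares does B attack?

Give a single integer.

Answer: 17

Derivation:
Op 1: place WN@(0,0)
Op 2: place BB@(0,2)
Op 3: remove (0,0)
Op 4: place WK@(0,1)
Op 5: place BQ@(2,3)
Op 6: place BR@(1,1)
Per-piece attacks for B:
  BB@(0,2): attacks (1,3) (2,4) (1,1) [ray(1,-1) blocked at (1,1)]
  BR@(1,1): attacks (1,2) (1,3) (1,4) (1,0) (2,1) (3,1) (4,1) (0,1) [ray(-1,0) blocked at (0,1)]
  BQ@(2,3): attacks (2,4) (2,2) (2,1) (2,0) (3,3) (4,3) (1,3) (0,3) (3,4) (3,2) (4,1) (1,4) (1,2) (0,1) [ray(-1,-1) blocked at (0,1)]
Union (17 distinct): (0,1) (0,3) (1,0) (1,1) (1,2) (1,3) (1,4) (2,0) (2,1) (2,2) (2,4) (3,1) (3,2) (3,3) (3,4) (4,1) (4,3)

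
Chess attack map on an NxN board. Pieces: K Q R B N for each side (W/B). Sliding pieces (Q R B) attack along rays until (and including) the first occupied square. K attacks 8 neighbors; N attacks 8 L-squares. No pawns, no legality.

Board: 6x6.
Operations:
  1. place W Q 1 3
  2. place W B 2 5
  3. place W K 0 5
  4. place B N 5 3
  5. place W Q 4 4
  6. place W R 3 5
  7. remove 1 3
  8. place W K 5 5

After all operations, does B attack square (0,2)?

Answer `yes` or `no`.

Answer: no

Derivation:
Op 1: place WQ@(1,3)
Op 2: place WB@(2,5)
Op 3: place WK@(0,5)
Op 4: place BN@(5,3)
Op 5: place WQ@(4,4)
Op 6: place WR@(3,5)
Op 7: remove (1,3)
Op 8: place WK@(5,5)
Per-piece attacks for B:
  BN@(5,3): attacks (4,5) (3,4) (4,1) (3,2)
B attacks (0,2): no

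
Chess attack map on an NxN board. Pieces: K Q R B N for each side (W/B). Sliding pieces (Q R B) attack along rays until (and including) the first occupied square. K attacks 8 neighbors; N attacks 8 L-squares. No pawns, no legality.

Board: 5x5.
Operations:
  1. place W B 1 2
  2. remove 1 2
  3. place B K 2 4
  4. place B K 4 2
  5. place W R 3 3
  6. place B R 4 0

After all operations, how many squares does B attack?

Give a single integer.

Answer: 14

Derivation:
Op 1: place WB@(1,2)
Op 2: remove (1,2)
Op 3: place BK@(2,4)
Op 4: place BK@(4,2)
Op 5: place WR@(3,3)
Op 6: place BR@(4,0)
Per-piece attacks for B:
  BK@(2,4): attacks (2,3) (3,4) (1,4) (3,3) (1,3)
  BR@(4,0): attacks (4,1) (4,2) (3,0) (2,0) (1,0) (0,0) [ray(0,1) blocked at (4,2)]
  BK@(4,2): attacks (4,3) (4,1) (3,2) (3,3) (3,1)
Union (14 distinct): (0,0) (1,0) (1,3) (1,4) (2,0) (2,3) (3,0) (3,1) (3,2) (3,3) (3,4) (4,1) (4,2) (4,3)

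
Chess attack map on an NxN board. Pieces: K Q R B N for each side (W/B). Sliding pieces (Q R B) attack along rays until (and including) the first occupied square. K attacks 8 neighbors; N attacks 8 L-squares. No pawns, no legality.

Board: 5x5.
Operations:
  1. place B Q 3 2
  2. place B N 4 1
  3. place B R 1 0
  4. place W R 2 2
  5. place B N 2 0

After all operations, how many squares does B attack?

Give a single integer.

Answer: 19

Derivation:
Op 1: place BQ@(3,2)
Op 2: place BN@(4,1)
Op 3: place BR@(1,0)
Op 4: place WR@(2,2)
Op 5: place BN@(2,0)
Per-piece attacks for B:
  BR@(1,0): attacks (1,1) (1,2) (1,3) (1,4) (2,0) (0,0) [ray(1,0) blocked at (2,0)]
  BN@(2,0): attacks (3,2) (4,1) (1,2) (0,1)
  BQ@(3,2): attacks (3,3) (3,4) (3,1) (3,0) (4,2) (2,2) (4,3) (4,1) (2,3) (1,4) (2,1) (1,0) [ray(-1,0) blocked at (2,2); ray(1,-1) blocked at (4,1); ray(-1,-1) blocked at (1,0)]
  BN@(4,1): attacks (3,3) (2,2) (2,0)
Union (19 distinct): (0,0) (0,1) (1,0) (1,1) (1,2) (1,3) (1,4) (2,0) (2,1) (2,2) (2,3) (3,0) (3,1) (3,2) (3,3) (3,4) (4,1) (4,2) (4,3)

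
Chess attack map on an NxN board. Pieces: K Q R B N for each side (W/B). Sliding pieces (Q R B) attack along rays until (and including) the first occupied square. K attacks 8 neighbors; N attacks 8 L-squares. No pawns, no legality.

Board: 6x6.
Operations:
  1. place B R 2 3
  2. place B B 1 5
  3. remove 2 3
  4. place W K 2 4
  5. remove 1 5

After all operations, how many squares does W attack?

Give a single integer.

Op 1: place BR@(2,3)
Op 2: place BB@(1,5)
Op 3: remove (2,3)
Op 4: place WK@(2,4)
Op 5: remove (1,5)
Per-piece attacks for W:
  WK@(2,4): attacks (2,5) (2,3) (3,4) (1,4) (3,5) (3,3) (1,5) (1,3)
Union (8 distinct): (1,3) (1,4) (1,5) (2,3) (2,5) (3,3) (3,4) (3,5)

Answer: 8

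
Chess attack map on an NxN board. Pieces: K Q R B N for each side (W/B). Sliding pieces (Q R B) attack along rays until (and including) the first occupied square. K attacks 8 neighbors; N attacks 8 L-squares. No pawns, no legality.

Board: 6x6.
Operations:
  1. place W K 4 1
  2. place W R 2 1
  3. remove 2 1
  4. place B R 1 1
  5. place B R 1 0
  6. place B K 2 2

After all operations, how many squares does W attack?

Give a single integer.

Answer: 8

Derivation:
Op 1: place WK@(4,1)
Op 2: place WR@(2,1)
Op 3: remove (2,1)
Op 4: place BR@(1,1)
Op 5: place BR@(1,0)
Op 6: place BK@(2,2)
Per-piece attacks for W:
  WK@(4,1): attacks (4,2) (4,0) (5,1) (3,1) (5,2) (5,0) (3,2) (3,0)
Union (8 distinct): (3,0) (3,1) (3,2) (4,0) (4,2) (5,0) (5,1) (5,2)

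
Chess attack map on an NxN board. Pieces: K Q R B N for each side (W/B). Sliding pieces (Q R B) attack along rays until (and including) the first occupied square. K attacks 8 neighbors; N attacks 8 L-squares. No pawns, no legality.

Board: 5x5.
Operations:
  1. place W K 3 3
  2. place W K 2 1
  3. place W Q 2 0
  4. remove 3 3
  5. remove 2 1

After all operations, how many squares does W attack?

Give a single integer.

Answer: 12

Derivation:
Op 1: place WK@(3,3)
Op 2: place WK@(2,1)
Op 3: place WQ@(2,0)
Op 4: remove (3,3)
Op 5: remove (2,1)
Per-piece attacks for W:
  WQ@(2,0): attacks (2,1) (2,2) (2,3) (2,4) (3,0) (4,0) (1,0) (0,0) (3,1) (4,2) (1,1) (0,2)
Union (12 distinct): (0,0) (0,2) (1,0) (1,1) (2,1) (2,2) (2,3) (2,4) (3,0) (3,1) (4,0) (4,2)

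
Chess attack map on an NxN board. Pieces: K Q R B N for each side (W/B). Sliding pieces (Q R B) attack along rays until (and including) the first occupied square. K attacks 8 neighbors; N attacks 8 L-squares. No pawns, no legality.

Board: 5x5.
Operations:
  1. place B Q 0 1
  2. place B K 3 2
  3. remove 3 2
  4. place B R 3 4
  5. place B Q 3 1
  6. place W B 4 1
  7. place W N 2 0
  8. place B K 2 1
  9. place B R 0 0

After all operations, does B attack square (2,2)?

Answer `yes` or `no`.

Answer: yes

Derivation:
Op 1: place BQ@(0,1)
Op 2: place BK@(3,2)
Op 3: remove (3,2)
Op 4: place BR@(3,4)
Op 5: place BQ@(3,1)
Op 6: place WB@(4,1)
Op 7: place WN@(2,0)
Op 8: place BK@(2,1)
Op 9: place BR@(0,0)
Per-piece attacks for B:
  BR@(0,0): attacks (0,1) (1,0) (2,0) [ray(0,1) blocked at (0,1); ray(1,0) blocked at (2,0)]
  BQ@(0,1): attacks (0,2) (0,3) (0,4) (0,0) (1,1) (2,1) (1,2) (2,3) (3,4) (1,0) [ray(0,-1) blocked at (0,0); ray(1,0) blocked at (2,1); ray(1,1) blocked at (3,4)]
  BK@(2,1): attacks (2,2) (2,0) (3,1) (1,1) (3,2) (3,0) (1,2) (1,0)
  BQ@(3,1): attacks (3,2) (3,3) (3,4) (3,0) (4,1) (2,1) (4,2) (4,0) (2,2) (1,3) (0,4) (2,0) [ray(0,1) blocked at (3,4); ray(1,0) blocked at (4,1); ray(-1,0) blocked at (2,1); ray(-1,-1) blocked at (2,0)]
  BR@(3,4): attacks (3,3) (3,2) (3,1) (4,4) (2,4) (1,4) (0,4) [ray(0,-1) blocked at (3,1)]
B attacks (2,2): yes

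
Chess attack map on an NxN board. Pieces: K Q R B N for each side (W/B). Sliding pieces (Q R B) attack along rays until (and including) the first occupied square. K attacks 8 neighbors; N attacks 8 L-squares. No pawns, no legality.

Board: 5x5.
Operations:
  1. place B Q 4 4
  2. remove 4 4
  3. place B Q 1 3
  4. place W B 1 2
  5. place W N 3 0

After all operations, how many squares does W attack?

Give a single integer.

Op 1: place BQ@(4,4)
Op 2: remove (4,4)
Op 3: place BQ@(1,3)
Op 4: place WB@(1,2)
Op 5: place WN@(3,0)
Per-piece attacks for W:
  WB@(1,2): attacks (2,3) (3,4) (2,1) (3,0) (0,3) (0,1) [ray(1,-1) blocked at (3,0)]
  WN@(3,0): attacks (4,2) (2,2) (1,1)
Union (9 distinct): (0,1) (0,3) (1,1) (2,1) (2,2) (2,3) (3,0) (3,4) (4,2)

Answer: 9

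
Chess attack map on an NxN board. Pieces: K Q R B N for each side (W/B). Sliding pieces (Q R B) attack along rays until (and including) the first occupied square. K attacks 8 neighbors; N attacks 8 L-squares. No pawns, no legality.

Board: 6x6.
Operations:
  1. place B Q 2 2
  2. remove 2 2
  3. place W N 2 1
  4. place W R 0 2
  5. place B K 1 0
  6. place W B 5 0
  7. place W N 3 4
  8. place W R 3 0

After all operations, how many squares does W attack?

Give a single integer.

Answer: 25

Derivation:
Op 1: place BQ@(2,2)
Op 2: remove (2,2)
Op 3: place WN@(2,1)
Op 4: place WR@(0,2)
Op 5: place BK@(1,0)
Op 6: place WB@(5,0)
Op 7: place WN@(3,4)
Op 8: place WR@(3,0)
Per-piece attacks for W:
  WR@(0,2): attacks (0,3) (0,4) (0,5) (0,1) (0,0) (1,2) (2,2) (3,2) (4,2) (5,2)
  WN@(2,1): attacks (3,3) (4,2) (1,3) (0,2) (4,0) (0,0)
  WR@(3,0): attacks (3,1) (3,2) (3,3) (3,4) (4,0) (5,0) (2,0) (1,0) [ray(0,1) blocked at (3,4); ray(1,0) blocked at (5,0); ray(-1,0) blocked at (1,0)]
  WN@(3,4): attacks (5,5) (1,5) (4,2) (5,3) (2,2) (1,3)
  WB@(5,0): attacks (4,1) (3,2) (2,3) (1,4) (0,5)
Union (25 distinct): (0,0) (0,1) (0,2) (0,3) (0,4) (0,5) (1,0) (1,2) (1,3) (1,4) (1,5) (2,0) (2,2) (2,3) (3,1) (3,2) (3,3) (3,4) (4,0) (4,1) (4,2) (5,0) (5,2) (5,3) (5,5)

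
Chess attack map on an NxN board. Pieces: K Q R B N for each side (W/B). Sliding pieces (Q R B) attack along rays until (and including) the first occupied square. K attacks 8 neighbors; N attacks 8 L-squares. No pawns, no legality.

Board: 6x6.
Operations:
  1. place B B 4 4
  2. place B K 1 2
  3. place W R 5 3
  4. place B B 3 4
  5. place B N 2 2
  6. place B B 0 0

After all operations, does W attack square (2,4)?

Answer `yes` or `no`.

Op 1: place BB@(4,4)
Op 2: place BK@(1,2)
Op 3: place WR@(5,3)
Op 4: place BB@(3,4)
Op 5: place BN@(2,2)
Op 6: place BB@(0,0)
Per-piece attacks for W:
  WR@(5,3): attacks (5,4) (5,5) (5,2) (5,1) (5,0) (4,3) (3,3) (2,3) (1,3) (0,3)
W attacks (2,4): no

Answer: no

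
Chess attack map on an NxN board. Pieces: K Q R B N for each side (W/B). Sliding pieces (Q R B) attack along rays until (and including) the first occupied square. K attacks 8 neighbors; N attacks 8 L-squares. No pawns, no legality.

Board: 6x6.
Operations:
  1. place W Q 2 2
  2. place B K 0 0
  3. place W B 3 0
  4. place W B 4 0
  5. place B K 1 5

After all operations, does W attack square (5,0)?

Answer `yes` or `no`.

Answer: no

Derivation:
Op 1: place WQ@(2,2)
Op 2: place BK@(0,0)
Op 3: place WB@(3,0)
Op 4: place WB@(4,0)
Op 5: place BK@(1,5)
Per-piece attacks for W:
  WQ@(2,2): attacks (2,3) (2,4) (2,5) (2,1) (2,0) (3,2) (4,2) (5,2) (1,2) (0,2) (3,3) (4,4) (5,5) (3,1) (4,0) (1,3) (0,4) (1,1) (0,0) [ray(1,-1) blocked at (4,0); ray(-1,-1) blocked at (0,0)]
  WB@(3,0): attacks (4,1) (5,2) (2,1) (1,2) (0,3)
  WB@(4,0): attacks (5,1) (3,1) (2,2) [ray(-1,1) blocked at (2,2)]
W attacks (5,0): no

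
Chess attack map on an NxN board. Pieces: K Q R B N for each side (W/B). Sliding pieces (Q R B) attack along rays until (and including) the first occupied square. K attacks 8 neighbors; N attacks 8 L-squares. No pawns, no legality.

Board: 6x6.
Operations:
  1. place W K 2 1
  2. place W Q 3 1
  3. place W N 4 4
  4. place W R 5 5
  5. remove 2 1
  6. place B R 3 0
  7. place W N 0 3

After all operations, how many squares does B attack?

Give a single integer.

Op 1: place WK@(2,1)
Op 2: place WQ@(3,1)
Op 3: place WN@(4,4)
Op 4: place WR@(5,5)
Op 5: remove (2,1)
Op 6: place BR@(3,0)
Op 7: place WN@(0,3)
Per-piece attacks for B:
  BR@(3,0): attacks (3,1) (4,0) (5,0) (2,0) (1,0) (0,0) [ray(0,1) blocked at (3,1)]
Union (6 distinct): (0,0) (1,0) (2,0) (3,1) (4,0) (5,0)

Answer: 6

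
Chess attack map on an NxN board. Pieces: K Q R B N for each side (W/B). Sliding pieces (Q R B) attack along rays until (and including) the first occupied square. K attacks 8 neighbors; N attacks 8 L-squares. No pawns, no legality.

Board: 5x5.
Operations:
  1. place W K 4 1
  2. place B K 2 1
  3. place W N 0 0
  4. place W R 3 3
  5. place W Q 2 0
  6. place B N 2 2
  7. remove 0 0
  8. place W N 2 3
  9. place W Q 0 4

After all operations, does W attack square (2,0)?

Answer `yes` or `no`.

Op 1: place WK@(4,1)
Op 2: place BK@(2,1)
Op 3: place WN@(0,0)
Op 4: place WR@(3,3)
Op 5: place WQ@(2,0)
Op 6: place BN@(2,2)
Op 7: remove (0,0)
Op 8: place WN@(2,3)
Op 9: place WQ@(0,4)
Per-piece attacks for W:
  WQ@(0,4): attacks (0,3) (0,2) (0,1) (0,0) (1,4) (2,4) (3,4) (4,4) (1,3) (2,2) [ray(1,-1) blocked at (2,2)]
  WQ@(2,0): attacks (2,1) (3,0) (4,0) (1,0) (0,0) (3,1) (4,2) (1,1) (0,2) [ray(0,1) blocked at (2,1)]
  WN@(2,3): attacks (4,4) (0,4) (3,1) (4,2) (1,1) (0,2)
  WR@(3,3): attacks (3,4) (3,2) (3,1) (3,0) (4,3) (2,3) [ray(-1,0) blocked at (2,3)]
  WK@(4,1): attacks (4,2) (4,0) (3,1) (3,2) (3,0)
W attacks (2,0): no

Answer: no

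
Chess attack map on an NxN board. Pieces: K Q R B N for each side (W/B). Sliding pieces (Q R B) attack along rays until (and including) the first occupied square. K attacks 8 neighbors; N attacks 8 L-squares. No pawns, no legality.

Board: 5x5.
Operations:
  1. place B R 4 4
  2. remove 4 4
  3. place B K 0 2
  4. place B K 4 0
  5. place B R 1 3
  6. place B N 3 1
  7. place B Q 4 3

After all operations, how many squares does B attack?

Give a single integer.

Answer: 19

Derivation:
Op 1: place BR@(4,4)
Op 2: remove (4,4)
Op 3: place BK@(0,2)
Op 4: place BK@(4,0)
Op 5: place BR@(1,3)
Op 6: place BN@(3,1)
Op 7: place BQ@(4,3)
Per-piece attacks for B:
  BK@(0,2): attacks (0,3) (0,1) (1,2) (1,3) (1,1)
  BR@(1,3): attacks (1,4) (1,2) (1,1) (1,0) (2,3) (3,3) (4,3) (0,3) [ray(1,0) blocked at (4,3)]
  BN@(3,1): attacks (4,3) (2,3) (1,2) (1,0)
  BK@(4,0): attacks (4,1) (3,0) (3,1)
  BQ@(4,3): attacks (4,4) (4,2) (4,1) (4,0) (3,3) (2,3) (1,3) (3,4) (3,2) (2,1) (1,0) [ray(0,-1) blocked at (4,0); ray(-1,0) blocked at (1,3)]
Union (19 distinct): (0,1) (0,3) (1,0) (1,1) (1,2) (1,3) (1,4) (2,1) (2,3) (3,0) (3,1) (3,2) (3,3) (3,4) (4,0) (4,1) (4,2) (4,3) (4,4)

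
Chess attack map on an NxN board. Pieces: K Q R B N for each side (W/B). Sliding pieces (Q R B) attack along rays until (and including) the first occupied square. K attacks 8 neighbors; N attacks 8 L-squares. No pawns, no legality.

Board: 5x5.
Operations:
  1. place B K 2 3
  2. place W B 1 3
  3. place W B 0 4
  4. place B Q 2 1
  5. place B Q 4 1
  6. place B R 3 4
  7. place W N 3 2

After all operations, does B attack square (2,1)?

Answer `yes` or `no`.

Answer: yes

Derivation:
Op 1: place BK@(2,3)
Op 2: place WB@(1,3)
Op 3: place WB@(0,4)
Op 4: place BQ@(2,1)
Op 5: place BQ@(4,1)
Op 6: place BR@(3,4)
Op 7: place WN@(3,2)
Per-piece attacks for B:
  BQ@(2,1): attacks (2,2) (2,3) (2,0) (3,1) (4,1) (1,1) (0,1) (3,2) (3,0) (1,2) (0,3) (1,0) [ray(0,1) blocked at (2,3); ray(1,0) blocked at (4,1); ray(1,1) blocked at (3,2)]
  BK@(2,3): attacks (2,4) (2,2) (3,3) (1,3) (3,4) (3,2) (1,4) (1,2)
  BR@(3,4): attacks (3,3) (3,2) (4,4) (2,4) (1,4) (0,4) [ray(0,-1) blocked at (3,2); ray(-1,0) blocked at (0,4)]
  BQ@(4,1): attacks (4,2) (4,3) (4,4) (4,0) (3,1) (2,1) (3,2) (3,0) [ray(-1,0) blocked at (2,1); ray(-1,1) blocked at (3,2)]
B attacks (2,1): yes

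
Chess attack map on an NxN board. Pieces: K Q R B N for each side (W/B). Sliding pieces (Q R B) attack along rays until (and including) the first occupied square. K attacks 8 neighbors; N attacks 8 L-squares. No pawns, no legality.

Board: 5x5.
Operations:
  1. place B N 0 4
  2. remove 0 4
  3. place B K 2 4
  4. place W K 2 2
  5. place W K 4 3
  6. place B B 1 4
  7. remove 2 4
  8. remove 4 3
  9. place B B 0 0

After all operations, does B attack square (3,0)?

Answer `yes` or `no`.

Op 1: place BN@(0,4)
Op 2: remove (0,4)
Op 3: place BK@(2,4)
Op 4: place WK@(2,2)
Op 5: place WK@(4,3)
Op 6: place BB@(1,4)
Op 7: remove (2,4)
Op 8: remove (4,3)
Op 9: place BB@(0,0)
Per-piece attacks for B:
  BB@(0,0): attacks (1,1) (2,2) [ray(1,1) blocked at (2,2)]
  BB@(1,4): attacks (2,3) (3,2) (4,1) (0,3)
B attacks (3,0): no

Answer: no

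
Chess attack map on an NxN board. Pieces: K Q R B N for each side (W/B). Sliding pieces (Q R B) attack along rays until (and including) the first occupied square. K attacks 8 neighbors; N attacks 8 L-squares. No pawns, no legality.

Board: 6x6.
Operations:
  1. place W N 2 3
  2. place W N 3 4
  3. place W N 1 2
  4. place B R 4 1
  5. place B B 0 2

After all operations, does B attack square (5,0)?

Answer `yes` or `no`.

Answer: no

Derivation:
Op 1: place WN@(2,3)
Op 2: place WN@(3,4)
Op 3: place WN@(1,2)
Op 4: place BR@(4,1)
Op 5: place BB@(0,2)
Per-piece attacks for B:
  BB@(0,2): attacks (1,3) (2,4) (3,5) (1,1) (2,0)
  BR@(4,1): attacks (4,2) (4,3) (4,4) (4,5) (4,0) (5,1) (3,1) (2,1) (1,1) (0,1)
B attacks (5,0): no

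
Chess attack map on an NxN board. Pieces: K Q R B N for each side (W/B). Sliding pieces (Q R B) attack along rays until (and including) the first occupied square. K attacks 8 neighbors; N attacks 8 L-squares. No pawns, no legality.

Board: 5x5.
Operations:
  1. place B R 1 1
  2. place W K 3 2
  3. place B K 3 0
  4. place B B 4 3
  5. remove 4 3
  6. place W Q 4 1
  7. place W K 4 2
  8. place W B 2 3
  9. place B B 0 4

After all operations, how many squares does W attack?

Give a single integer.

Op 1: place BR@(1,1)
Op 2: place WK@(3,2)
Op 3: place BK@(3,0)
Op 4: place BB@(4,3)
Op 5: remove (4,3)
Op 6: place WQ@(4,1)
Op 7: place WK@(4,2)
Op 8: place WB@(2,3)
Op 9: place BB@(0,4)
Per-piece attacks for W:
  WB@(2,3): attacks (3,4) (3,2) (1,4) (1,2) (0,1) [ray(1,-1) blocked at (3,2)]
  WK@(3,2): attacks (3,3) (3,1) (4,2) (2,2) (4,3) (4,1) (2,3) (2,1)
  WQ@(4,1): attacks (4,2) (4,0) (3,1) (2,1) (1,1) (3,2) (3,0) [ray(0,1) blocked at (4,2); ray(-1,0) blocked at (1,1); ray(-1,1) blocked at (3,2); ray(-1,-1) blocked at (3,0)]
  WK@(4,2): attacks (4,3) (4,1) (3,2) (3,3) (3,1)
Union (16 distinct): (0,1) (1,1) (1,2) (1,4) (2,1) (2,2) (2,3) (3,0) (3,1) (3,2) (3,3) (3,4) (4,0) (4,1) (4,2) (4,3)

Answer: 16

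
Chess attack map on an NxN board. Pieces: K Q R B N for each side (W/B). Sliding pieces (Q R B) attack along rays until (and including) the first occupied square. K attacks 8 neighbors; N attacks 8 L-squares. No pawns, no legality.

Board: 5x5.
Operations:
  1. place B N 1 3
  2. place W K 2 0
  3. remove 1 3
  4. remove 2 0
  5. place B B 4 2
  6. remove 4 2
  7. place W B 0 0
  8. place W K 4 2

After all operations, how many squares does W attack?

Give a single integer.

Answer: 8

Derivation:
Op 1: place BN@(1,3)
Op 2: place WK@(2,0)
Op 3: remove (1,3)
Op 4: remove (2,0)
Op 5: place BB@(4,2)
Op 6: remove (4,2)
Op 7: place WB@(0,0)
Op 8: place WK@(4,2)
Per-piece attacks for W:
  WB@(0,0): attacks (1,1) (2,2) (3,3) (4,4)
  WK@(4,2): attacks (4,3) (4,1) (3,2) (3,3) (3,1)
Union (8 distinct): (1,1) (2,2) (3,1) (3,2) (3,3) (4,1) (4,3) (4,4)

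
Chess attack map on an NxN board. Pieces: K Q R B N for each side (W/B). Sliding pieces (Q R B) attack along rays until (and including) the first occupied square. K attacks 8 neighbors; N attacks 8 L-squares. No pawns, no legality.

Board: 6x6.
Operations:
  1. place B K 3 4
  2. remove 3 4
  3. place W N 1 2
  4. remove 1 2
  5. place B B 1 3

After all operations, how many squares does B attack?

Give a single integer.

Op 1: place BK@(3,4)
Op 2: remove (3,4)
Op 3: place WN@(1,2)
Op 4: remove (1,2)
Op 5: place BB@(1,3)
Per-piece attacks for B:
  BB@(1,3): attacks (2,4) (3,5) (2,2) (3,1) (4,0) (0,4) (0,2)
Union (7 distinct): (0,2) (0,4) (2,2) (2,4) (3,1) (3,5) (4,0)

Answer: 7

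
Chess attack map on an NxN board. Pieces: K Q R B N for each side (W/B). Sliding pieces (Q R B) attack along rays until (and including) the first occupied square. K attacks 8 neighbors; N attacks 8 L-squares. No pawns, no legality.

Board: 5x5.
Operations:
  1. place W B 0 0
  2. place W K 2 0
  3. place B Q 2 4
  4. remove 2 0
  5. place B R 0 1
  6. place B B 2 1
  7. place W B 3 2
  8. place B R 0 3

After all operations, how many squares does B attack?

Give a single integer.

Answer: 20

Derivation:
Op 1: place WB@(0,0)
Op 2: place WK@(2,0)
Op 3: place BQ@(2,4)
Op 4: remove (2,0)
Op 5: place BR@(0,1)
Op 6: place BB@(2,1)
Op 7: place WB@(3,2)
Op 8: place BR@(0,3)
Per-piece attacks for B:
  BR@(0,1): attacks (0,2) (0,3) (0,0) (1,1) (2,1) [ray(0,1) blocked at (0,3); ray(0,-1) blocked at (0,0); ray(1,0) blocked at (2,1)]
  BR@(0,3): attacks (0,4) (0,2) (0,1) (1,3) (2,3) (3,3) (4,3) [ray(0,-1) blocked at (0,1)]
  BB@(2,1): attacks (3,2) (3,0) (1,2) (0,3) (1,0) [ray(1,1) blocked at (3,2); ray(-1,1) blocked at (0,3)]
  BQ@(2,4): attacks (2,3) (2,2) (2,1) (3,4) (4,4) (1,4) (0,4) (3,3) (4,2) (1,3) (0,2) [ray(0,-1) blocked at (2,1)]
Union (20 distinct): (0,0) (0,1) (0,2) (0,3) (0,4) (1,0) (1,1) (1,2) (1,3) (1,4) (2,1) (2,2) (2,3) (3,0) (3,2) (3,3) (3,4) (4,2) (4,3) (4,4)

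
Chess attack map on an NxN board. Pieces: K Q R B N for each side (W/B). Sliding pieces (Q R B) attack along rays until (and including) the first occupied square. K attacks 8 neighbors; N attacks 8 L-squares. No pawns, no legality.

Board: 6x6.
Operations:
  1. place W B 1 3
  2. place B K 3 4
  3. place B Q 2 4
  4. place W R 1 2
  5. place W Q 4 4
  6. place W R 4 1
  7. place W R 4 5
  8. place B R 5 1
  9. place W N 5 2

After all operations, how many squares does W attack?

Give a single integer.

Answer: 29

Derivation:
Op 1: place WB@(1,3)
Op 2: place BK@(3,4)
Op 3: place BQ@(2,4)
Op 4: place WR@(1,2)
Op 5: place WQ@(4,4)
Op 6: place WR@(4,1)
Op 7: place WR@(4,5)
Op 8: place BR@(5,1)
Op 9: place WN@(5,2)
Per-piece attacks for W:
  WR@(1,2): attacks (1,3) (1,1) (1,0) (2,2) (3,2) (4,2) (5,2) (0,2) [ray(0,1) blocked at (1,3); ray(1,0) blocked at (5,2)]
  WB@(1,3): attacks (2,4) (2,2) (3,1) (4,0) (0,4) (0,2) [ray(1,1) blocked at (2,4)]
  WR@(4,1): attacks (4,2) (4,3) (4,4) (4,0) (5,1) (3,1) (2,1) (1,1) (0,1) [ray(0,1) blocked at (4,4); ray(1,0) blocked at (5,1)]
  WQ@(4,4): attacks (4,5) (4,3) (4,2) (4,1) (5,4) (3,4) (5,5) (5,3) (3,5) (3,3) (2,2) (1,1) (0,0) [ray(0,1) blocked at (4,5); ray(0,-1) blocked at (4,1); ray(-1,0) blocked at (3,4)]
  WR@(4,5): attacks (4,4) (5,5) (3,5) (2,5) (1,5) (0,5) [ray(0,-1) blocked at (4,4)]
  WN@(5,2): attacks (4,4) (3,3) (4,0) (3,1)
Union (29 distinct): (0,0) (0,1) (0,2) (0,4) (0,5) (1,0) (1,1) (1,3) (1,5) (2,1) (2,2) (2,4) (2,5) (3,1) (3,2) (3,3) (3,4) (3,5) (4,0) (4,1) (4,2) (4,3) (4,4) (4,5) (5,1) (5,2) (5,3) (5,4) (5,5)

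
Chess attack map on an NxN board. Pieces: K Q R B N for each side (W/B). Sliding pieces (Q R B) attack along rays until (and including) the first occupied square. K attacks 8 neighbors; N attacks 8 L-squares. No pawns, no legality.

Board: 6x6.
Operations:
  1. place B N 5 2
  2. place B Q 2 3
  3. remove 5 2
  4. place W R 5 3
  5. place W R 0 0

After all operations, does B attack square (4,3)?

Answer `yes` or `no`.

Answer: yes

Derivation:
Op 1: place BN@(5,2)
Op 2: place BQ@(2,3)
Op 3: remove (5,2)
Op 4: place WR@(5,3)
Op 5: place WR@(0,0)
Per-piece attacks for B:
  BQ@(2,3): attacks (2,4) (2,5) (2,2) (2,1) (2,0) (3,3) (4,3) (5,3) (1,3) (0,3) (3,4) (4,5) (3,2) (4,1) (5,0) (1,4) (0,5) (1,2) (0,1) [ray(1,0) blocked at (5,3)]
B attacks (4,3): yes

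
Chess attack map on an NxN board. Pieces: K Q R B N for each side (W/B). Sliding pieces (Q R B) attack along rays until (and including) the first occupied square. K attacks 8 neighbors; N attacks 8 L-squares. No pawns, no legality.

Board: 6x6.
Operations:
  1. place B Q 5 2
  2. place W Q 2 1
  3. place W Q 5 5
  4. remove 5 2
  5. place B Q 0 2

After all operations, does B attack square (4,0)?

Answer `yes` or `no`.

Answer: no

Derivation:
Op 1: place BQ@(5,2)
Op 2: place WQ@(2,1)
Op 3: place WQ@(5,5)
Op 4: remove (5,2)
Op 5: place BQ@(0,2)
Per-piece attacks for B:
  BQ@(0,2): attacks (0,3) (0,4) (0,5) (0,1) (0,0) (1,2) (2,2) (3,2) (4,2) (5,2) (1,3) (2,4) (3,5) (1,1) (2,0)
B attacks (4,0): no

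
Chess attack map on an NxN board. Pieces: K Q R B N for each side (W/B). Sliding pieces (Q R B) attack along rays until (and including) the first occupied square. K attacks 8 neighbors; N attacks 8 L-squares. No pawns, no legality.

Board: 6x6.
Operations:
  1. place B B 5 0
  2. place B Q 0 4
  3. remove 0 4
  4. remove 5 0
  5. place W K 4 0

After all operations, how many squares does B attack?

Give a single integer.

Op 1: place BB@(5,0)
Op 2: place BQ@(0,4)
Op 3: remove (0,4)
Op 4: remove (5,0)
Op 5: place WK@(4,0)
Per-piece attacks for B:
Union (0 distinct): (none)

Answer: 0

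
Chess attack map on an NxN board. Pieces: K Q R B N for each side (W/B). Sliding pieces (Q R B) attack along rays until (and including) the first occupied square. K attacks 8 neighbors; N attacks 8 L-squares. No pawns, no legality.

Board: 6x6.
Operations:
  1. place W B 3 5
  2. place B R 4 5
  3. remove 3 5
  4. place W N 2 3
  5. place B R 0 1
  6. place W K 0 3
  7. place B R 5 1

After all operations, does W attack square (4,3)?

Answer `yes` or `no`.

Answer: no

Derivation:
Op 1: place WB@(3,5)
Op 2: place BR@(4,5)
Op 3: remove (3,5)
Op 4: place WN@(2,3)
Op 5: place BR@(0,1)
Op 6: place WK@(0,3)
Op 7: place BR@(5,1)
Per-piece attacks for W:
  WK@(0,3): attacks (0,4) (0,2) (1,3) (1,4) (1,2)
  WN@(2,3): attacks (3,5) (4,4) (1,5) (0,4) (3,1) (4,2) (1,1) (0,2)
W attacks (4,3): no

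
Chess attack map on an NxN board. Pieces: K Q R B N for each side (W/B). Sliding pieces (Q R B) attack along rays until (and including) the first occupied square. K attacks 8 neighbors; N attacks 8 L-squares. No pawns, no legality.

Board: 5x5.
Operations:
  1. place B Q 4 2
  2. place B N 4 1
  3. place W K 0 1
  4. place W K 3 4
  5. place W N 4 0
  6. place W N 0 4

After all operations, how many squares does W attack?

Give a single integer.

Op 1: place BQ@(4,2)
Op 2: place BN@(4,1)
Op 3: place WK@(0,1)
Op 4: place WK@(3,4)
Op 5: place WN@(4,0)
Op 6: place WN@(0,4)
Per-piece attacks for W:
  WK@(0,1): attacks (0,2) (0,0) (1,1) (1,2) (1,0)
  WN@(0,4): attacks (1,2) (2,3)
  WK@(3,4): attacks (3,3) (4,4) (2,4) (4,3) (2,3)
  WN@(4,0): attacks (3,2) (2,1)
Union (12 distinct): (0,0) (0,2) (1,0) (1,1) (1,2) (2,1) (2,3) (2,4) (3,2) (3,3) (4,3) (4,4)

Answer: 12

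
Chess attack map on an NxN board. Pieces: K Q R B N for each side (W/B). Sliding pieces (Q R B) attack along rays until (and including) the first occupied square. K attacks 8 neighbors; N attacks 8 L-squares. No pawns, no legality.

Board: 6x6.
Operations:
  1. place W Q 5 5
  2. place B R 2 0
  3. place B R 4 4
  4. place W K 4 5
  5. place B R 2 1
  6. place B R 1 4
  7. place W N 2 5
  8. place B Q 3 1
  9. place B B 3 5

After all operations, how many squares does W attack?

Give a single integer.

Answer: 13

Derivation:
Op 1: place WQ@(5,5)
Op 2: place BR@(2,0)
Op 3: place BR@(4,4)
Op 4: place WK@(4,5)
Op 5: place BR@(2,1)
Op 6: place BR@(1,4)
Op 7: place WN@(2,5)
Op 8: place BQ@(3,1)
Op 9: place BB@(3,5)
Per-piece attacks for W:
  WN@(2,5): attacks (3,3) (4,4) (1,3) (0,4)
  WK@(4,5): attacks (4,4) (5,5) (3,5) (5,4) (3,4)
  WQ@(5,5): attacks (5,4) (5,3) (5,2) (5,1) (5,0) (4,5) (4,4) [ray(-1,0) blocked at (4,5); ray(-1,-1) blocked at (4,4)]
Union (13 distinct): (0,4) (1,3) (3,3) (3,4) (3,5) (4,4) (4,5) (5,0) (5,1) (5,2) (5,3) (5,4) (5,5)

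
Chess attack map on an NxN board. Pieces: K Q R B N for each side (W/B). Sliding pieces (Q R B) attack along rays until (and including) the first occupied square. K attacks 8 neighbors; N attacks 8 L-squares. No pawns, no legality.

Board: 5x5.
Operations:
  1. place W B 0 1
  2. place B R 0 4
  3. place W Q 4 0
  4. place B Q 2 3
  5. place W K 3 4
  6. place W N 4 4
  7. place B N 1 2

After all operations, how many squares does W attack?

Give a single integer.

Answer: 17

Derivation:
Op 1: place WB@(0,1)
Op 2: place BR@(0,4)
Op 3: place WQ@(4,0)
Op 4: place BQ@(2,3)
Op 5: place WK@(3,4)
Op 6: place WN@(4,4)
Op 7: place BN@(1,2)
Per-piece attacks for W:
  WB@(0,1): attacks (1,2) (1,0) [ray(1,1) blocked at (1,2)]
  WK@(3,4): attacks (3,3) (4,4) (2,4) (4,3) (2,3)
  WQ@(4,0): attacks (4,1) (4,2) (4,3) (4,4) (3,0) (2,0) (1,0) (0,0) (3,1) (2,2) (1,3) (0,4) [ray(0,1) blocked at (4,4); ray(-1,1) blocked at (0,4)]
  WN@(4,4): attacks (3,2) (2,3)
Union (17 distinct): (0,0) (0,4) (1,0) (1,2) (1,3) (2,0) (2,2) (2,3) (2,4) (3,0) (3,1) (3,2) (3,3) (4,1) (4,2) (4,3) (4,4)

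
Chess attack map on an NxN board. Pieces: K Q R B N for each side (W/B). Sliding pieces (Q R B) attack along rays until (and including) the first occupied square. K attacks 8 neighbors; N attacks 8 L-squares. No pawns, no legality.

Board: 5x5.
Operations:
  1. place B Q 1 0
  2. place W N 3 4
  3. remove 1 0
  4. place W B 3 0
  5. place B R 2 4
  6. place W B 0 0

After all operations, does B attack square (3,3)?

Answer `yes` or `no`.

Answer: no

Derivation:
Op 1: place BQ@(1,0)
Op 2: place WN@(3,4)
Op 3: remove (1,0)
Op 4: place WB@(3,0)
Op 5: place BR@(2,4)
Op 6: place WB@(0,0)
Per-piece attacks for B:
  BR@(2,4): attacks (2,3) (2,2) (2,1) (2,0) (3,4) (1,4) (0,4) [ray(1,0) blocked at (3,4)]
B attacks (3,3): no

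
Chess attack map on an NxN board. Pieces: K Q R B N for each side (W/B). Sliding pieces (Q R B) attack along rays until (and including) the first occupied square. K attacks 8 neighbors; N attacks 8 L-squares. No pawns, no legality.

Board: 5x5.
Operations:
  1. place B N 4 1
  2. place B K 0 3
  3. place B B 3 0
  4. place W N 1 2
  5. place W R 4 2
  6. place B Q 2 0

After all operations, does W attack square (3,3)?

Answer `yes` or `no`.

Answer: yes

Derivation:
Op 1: place BN@(4,1)
Op 2: place BK@(0,3)
Op 3: place BB@(3,0)
Op 4: place WN@(1,2)
Op 5: place WR@(4,2)
Op 6: place BQ@(2,0)
Per-piece attacks for W:
  WN@(1,2): attacks (2,4) (3,3) (0,4) (2,0) (3,1) (0,0)
  WR@(4,2): attacks (4,3) (4,4) (4,1) (3,2) (2,2) (1,2) [ray(0,-1) blocked at (4,1); ray(-1,0) blocked at (1,2)]
W attacks (3,3): yes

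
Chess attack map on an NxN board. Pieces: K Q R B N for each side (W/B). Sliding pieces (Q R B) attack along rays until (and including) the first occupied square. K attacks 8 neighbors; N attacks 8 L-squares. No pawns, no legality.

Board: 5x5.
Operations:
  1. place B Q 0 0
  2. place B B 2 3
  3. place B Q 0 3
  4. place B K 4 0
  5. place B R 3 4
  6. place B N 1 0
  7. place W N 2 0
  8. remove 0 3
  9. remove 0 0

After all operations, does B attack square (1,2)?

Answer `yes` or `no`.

Op 1: place BQ@(0,0)
Op 2: place BB@(2,3)
Op 3: place BQ@(0,3)
Op 4: place BK@(4,0)
Op 5: place BR@(3,4)
Op 6: place BN@(1,0)
Op 7: place WN@(2,0)
Op 8: remove (0,3)
Op 9: remove (0,0)
Per-piece attacks for B:
  BN@(1,0): attacks (2,2) (3,1) (0,2)
  BB@(2,3): attacks (3,4) (3,2) (4,1) (1,4) (1,2) (0,1) [ray(1,1) blocked at (3,4)]
  BR@(3,4): attacks (3,3) (3,2) (3,1) (3,0) (4,4) (2,4) (1,4) (0,4)
  BK@(4,0): attacks (4,1) (3,0) (3,1)
B attacks (1,2): yes

Answer: yes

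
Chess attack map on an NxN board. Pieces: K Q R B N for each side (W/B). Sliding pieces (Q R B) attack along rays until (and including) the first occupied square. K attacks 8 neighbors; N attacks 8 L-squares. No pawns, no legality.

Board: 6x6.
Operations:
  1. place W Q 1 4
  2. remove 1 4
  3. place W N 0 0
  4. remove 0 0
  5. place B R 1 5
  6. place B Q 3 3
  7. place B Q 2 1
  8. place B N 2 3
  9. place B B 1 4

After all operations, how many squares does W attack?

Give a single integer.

Answer: 0

Derivation:
Op 1: place WQ@(1,4)
Op 2: remove (1,4)
Op 3: place WN@(0,0)
Op 4: remove (0,0)
Op 5: place BR@(1,5)
Op 6: place BQ@(3,3)
Op 7: place BQ@(2,1)
Op 8: place BN@(2,3)
Op 9: place BB@(1,4)
Per-piece attacks for W:
Union (0 distinct): (none)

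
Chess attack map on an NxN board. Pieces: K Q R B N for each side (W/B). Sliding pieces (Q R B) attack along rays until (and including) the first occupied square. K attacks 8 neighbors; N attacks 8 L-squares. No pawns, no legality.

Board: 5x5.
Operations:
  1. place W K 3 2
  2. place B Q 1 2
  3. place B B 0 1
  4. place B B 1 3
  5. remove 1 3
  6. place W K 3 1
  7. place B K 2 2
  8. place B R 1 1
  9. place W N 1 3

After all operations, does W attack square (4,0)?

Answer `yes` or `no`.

Answer: yes

Derivation:
Op 1: place WK@(3,2)
Op 2: place BQ@(1,2)
Op 3: place BB@(0,1)
Op 4: place BB@(1,3)
Op 5: remove (1,3)
Op 6: place WK@(3,1)
Op 7: place BK@(2,2)
Op 8: place BR@(1,1)
Op 9: place WN@(1,3)
Per-piece attacks for W:
  WN@(1,3): attacks (3,4) (2,1) (3,2) (0,1)
  WK@(3,1): attacks (3,2) (3,0) (4,1) (2,1) (4,2) (4,0) (2,2) (2,0)
  WK@(3,2): attacks (3,3) (3,1) (4,2) (2,2) (4,3) (4,1) (2,3) (2,1)
W attacks (4,0): yes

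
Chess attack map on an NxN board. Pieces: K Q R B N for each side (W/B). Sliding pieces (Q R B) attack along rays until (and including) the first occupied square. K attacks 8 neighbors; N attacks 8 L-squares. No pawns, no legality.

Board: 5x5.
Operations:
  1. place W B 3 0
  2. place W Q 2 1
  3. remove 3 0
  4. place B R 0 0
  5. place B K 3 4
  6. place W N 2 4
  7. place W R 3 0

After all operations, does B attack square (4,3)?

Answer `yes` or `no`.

Answer: yes

Derivation:
Op 1: place WB@(3,0)
Op 2: place WQ@(2,1)
Op 3: remove (3,0)
Op 4: place BR@(0,0)
Op 5: place BK@(3,4)
Op 6: place WN@(2,4)
Op 7: place WR@(3,0)
Per-piece attacks for B:
  BR@(0,0): attacks (0,1) (0,2) (0,3) (0,4) (1,0) (2,0) (3,0) [ray(1,0) blocked at (3,0)]
  BK@(3,4): attacks (3,3) (4,4) (2,4) (4,3) (2,3)
B attacks (4,3): yes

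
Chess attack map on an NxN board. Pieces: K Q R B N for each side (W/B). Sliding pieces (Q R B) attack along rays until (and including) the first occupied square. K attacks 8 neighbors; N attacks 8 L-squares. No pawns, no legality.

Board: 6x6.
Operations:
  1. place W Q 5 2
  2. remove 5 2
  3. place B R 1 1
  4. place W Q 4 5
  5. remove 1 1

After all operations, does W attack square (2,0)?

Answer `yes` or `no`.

Op 1: place WQ@(5,2)
Op 2: remove (5,2)
Op 3: place BR@(1,1)
Op 4: place WQ@(4,5)
Op 5: remove (1,1)
Per-piece attacks for W:
  WQ@(4,5): attacks (4,4) (4,3) (4,2) (4,1) (4,0) (5,5) (3,5) (2,5) (1,5) (0,5) (5,4) (3,4) (2,3) (1,2) (0,1)
W attacks (2,0): no

Answer: no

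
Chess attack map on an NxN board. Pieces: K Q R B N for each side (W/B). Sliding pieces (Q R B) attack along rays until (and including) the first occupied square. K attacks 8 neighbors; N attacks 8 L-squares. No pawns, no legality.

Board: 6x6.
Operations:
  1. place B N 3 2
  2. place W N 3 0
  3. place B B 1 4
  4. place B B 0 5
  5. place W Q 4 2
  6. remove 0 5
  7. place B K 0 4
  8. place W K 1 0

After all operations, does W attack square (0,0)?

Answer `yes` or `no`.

Answer: yes

Derivation:
Op 1: place BN@(3,2)
Op 2: place WN@(3,0)
Op 3: place BB@(1,4)
Op 4: place BB@(0,5)
Op 5: place WQ@(4,2)
Op 6: remove (0,5)
Op 7: place BK@(0,4)
Op 8: place WK@(1,0)
Per-piece attacks for W:
  WK@(1,0): attacks (1,1) (2,0) (0,0) (2,1) (0,1)
  WN@(3,0): attacks (4,2) (5,1) (2,2) (1,1)
  WQ@(4,2): attacks (4,3) (4,4) (4,5) (4,1) (4,0) (5,2) (3,2) (5,3) (5,1) (3,3) (2,4) (1,5) (3,1) (2,0) [ray(-1,0) blocked at (3,2)]
W attacks (0,0): yes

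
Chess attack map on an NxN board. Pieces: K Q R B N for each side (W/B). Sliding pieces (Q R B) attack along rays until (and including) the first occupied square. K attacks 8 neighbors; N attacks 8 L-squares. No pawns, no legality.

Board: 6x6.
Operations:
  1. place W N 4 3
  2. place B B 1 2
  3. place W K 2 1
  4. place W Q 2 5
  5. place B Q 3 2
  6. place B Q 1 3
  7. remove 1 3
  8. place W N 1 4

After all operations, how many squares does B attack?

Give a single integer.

Answer: 18

Derivation:
Op 1: place WN@(4,3)
Op 2: place BB@(1,2)
Op 3: place WK@(2,1)
Op 4: place WQ@(2,5)
Op 5: place BQ@(3,2)
Op 6: place BQ@(1,3)
Op 7: remove (1,3)
Op 8: place WN@(1,4)
Per-piece attacks for B:
  BB@(1,2): attacks (2,3) (3,4) (4,5) (2,1) (0,3) (0,1) [ray(1,-1) blocked at (2,1)]
  BQ@(3,2): attacks (3,3) (3,4) (3,5) (3,1) (3,0) (4,2) (5,2) (2,2) (1,2) (4,3) (4,1) (5,0) (2,3) (1,4) (2,1) [ray(-1,0) blocked at (1,2); ray(1,1) blocked at (4,3); ray(-1,1) blocked at (1,4); ray(-1,-1) blocked at (2,1)]
Union (18 distinct): (0,1) (0,3) (1,2) (1,4) (2,1) (2,2) (2,3) (3,0) (3,1) (3,3) (3,4) (3,5) (4,1) (4,2) (4,3) (4,5) (5,0) (5,2)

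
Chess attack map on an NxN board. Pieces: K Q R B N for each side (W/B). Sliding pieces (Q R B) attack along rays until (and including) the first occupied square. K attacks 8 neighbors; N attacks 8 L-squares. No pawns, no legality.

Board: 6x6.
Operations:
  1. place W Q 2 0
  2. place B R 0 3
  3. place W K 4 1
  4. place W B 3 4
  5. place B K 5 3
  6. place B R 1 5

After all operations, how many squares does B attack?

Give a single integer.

Answer: 22

Derivation:
Op 1: place WQ@(2,0)
Op 2: place BR@(0,3)
Op 3: place WK@(4,1)
Op 4: place WB@(3,4)
Op 5: place BK@(5,3)
Op 6: place BR@(1,5)
Per-piece attacks for B:
  BR@(0,3): attacks (0,4) (0,5) (0,2) (0,1) (0,0) (1,3) (2,3) (3,3) (4,3) (5,3) [ray(1,0) blocked at (5,3)]
  BR@(1,5): attacks (1,4) (1,3) (1,2) (1,1) (1,0) (2,5) (3,5) (4,5) (5,5) (0,5)
  BK@(5,3): attacks (5,4) (5,2) (4,3) (4,4) (4,2)
Union (22 distinct): (0,0) (0,1) (0,2) (0,4) (0,5) (1,0) (1,1) (1,2) (1,3) (1,4) (2,3) (2,5) (3,3) (3,5) (4,2) (4,3) (4,4) (4,5) (5,2) (5,3) (5,4) (5,5)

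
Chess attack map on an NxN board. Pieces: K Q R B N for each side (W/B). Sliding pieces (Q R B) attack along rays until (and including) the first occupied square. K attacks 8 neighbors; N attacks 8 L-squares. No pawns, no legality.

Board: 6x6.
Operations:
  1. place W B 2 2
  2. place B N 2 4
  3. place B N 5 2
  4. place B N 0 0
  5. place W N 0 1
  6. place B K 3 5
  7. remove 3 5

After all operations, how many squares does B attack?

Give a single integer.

Op 1: place WB@(2,2)
Op 2: place BN@(2,4)
Op 3: place BN@(5,2)
Op 4: place BN@(0,0)
Op 5: place WN@(0,1)
Op 6: place BK@(3,5)
Op 7: remove (3,5)
Per-piece attacks for B:
  BN@(0,0): attacks (1,2) (2,1)
  BN@(2,4): attacks (4,5) (0,5) (3,2) (4,3) (1,2) (0,3)
  BN@(5,2): attacks (4,4) (3,3) (4,0) (3,1)
Union (11 distinct): (0,3) (0,5) (1,2) (2,1) (3,1) (3,2) (3,3) (4,0) (4,3) (4,4) (4,5)

Answer: 11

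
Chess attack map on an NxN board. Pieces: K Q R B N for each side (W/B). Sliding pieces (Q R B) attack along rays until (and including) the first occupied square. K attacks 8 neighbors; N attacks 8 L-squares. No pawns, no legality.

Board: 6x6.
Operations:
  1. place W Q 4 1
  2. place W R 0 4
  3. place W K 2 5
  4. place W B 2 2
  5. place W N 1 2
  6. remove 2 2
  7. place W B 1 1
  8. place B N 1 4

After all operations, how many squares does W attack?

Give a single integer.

Answer: 29

Derivation:
Op 1: place WQ@(4,1)
Op 2: place WR@(0,4)
Op 3: place WK@(2,5)
Op 4: place WB@(2,2)
Op 5: place WN@(1,2)
Op 6: remove (2,2)
Op 7: place WB@(1,1)
Op 8: place BN@(1,4)
Per-piece attacks for W:
  WR@(0,4): attacks (0,5) (0,3) (0,2) (0,1) (0,0) (1,4) [ray(1,0) blocked at (1,4)]
  WB@(1,1): attacks (2,2) (3,3) (4,4) (5,5) (2,0) (0,2) (0,0)
  WN@(1,2): attacks (2,4) (3,3) (0,4) (2,0) (3,1) (0,0)
  WK@(2,5): attacks (2,4) (3,5) (1,5) (3,4) (1,4)
  WQ@(4,1): attacks (4,2) (4,3) (4,4) (4,5) (4,0) (5,1) (3,1) (2,1) (1,1) (5,2) (5,0) (3,2) (2,3) (1,4) (3,0) [ray(-1,0) blocked at (1,1); ray(-1,1) blocked at (1,4)]
Union (29 distinct): (0,0) (0,1) (0,2) (0,3) (0,4) (0,5) (1,1) (1,4) (1,5) (2,0) (2,1) (2,2) (2,3) (2,4) (3,0) (3,1) (3,2) (3,3) (3,4) (3,5) (4,0) (4,2) (4,3) (4,4) (4,5) (5,0) (5,1) (5,2) (5,5)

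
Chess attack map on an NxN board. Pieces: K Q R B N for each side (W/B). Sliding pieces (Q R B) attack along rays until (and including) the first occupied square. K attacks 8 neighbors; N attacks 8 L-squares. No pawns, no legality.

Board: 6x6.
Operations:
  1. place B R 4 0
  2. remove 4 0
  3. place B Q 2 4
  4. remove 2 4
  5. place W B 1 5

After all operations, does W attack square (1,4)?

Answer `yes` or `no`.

Op 1: place BR@(4,0)
Op 2: remove (4,0)
Op 3: place BQ@(2,4)
Op 4: remove (2,4)
Op 5: place WB@(1,5)
Per-piece attacks for W:
  WB@(1,5): attacks (2,4) (3,3) (4,2) (5,1) (0,4)
W attacks (1,4): no

Answer: no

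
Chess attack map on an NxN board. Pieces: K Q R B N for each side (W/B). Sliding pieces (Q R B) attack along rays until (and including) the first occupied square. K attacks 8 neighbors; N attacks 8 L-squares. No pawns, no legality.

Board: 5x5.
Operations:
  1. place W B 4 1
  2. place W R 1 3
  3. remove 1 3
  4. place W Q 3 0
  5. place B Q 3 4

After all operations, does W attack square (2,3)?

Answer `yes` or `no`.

Op 1: place WB@(4,1)
Op 2: place WR@(1,3)
Op 3: remove (1,3)
Op 4: place WQ@(3,0)
Op 5: place BQ@(3,4)
Per-piece attacks for W:
  WQ@(3,0): attacks (3,1) (3,2) (3,3) (3,4) (4,0) (2,0) (1,0) (0,0) (4,1) (2,1) (1,2) (0,3) [ray(0,1) blocked at (3,4); ray(1,1) blocked at (4,1)]
  WB@(4,1): attacks (3,2) (2,3) (1,4) (3,0) [ray(-1,-1) blocked at (3,0)]
W attacks (2,3): yes

Answer: yes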